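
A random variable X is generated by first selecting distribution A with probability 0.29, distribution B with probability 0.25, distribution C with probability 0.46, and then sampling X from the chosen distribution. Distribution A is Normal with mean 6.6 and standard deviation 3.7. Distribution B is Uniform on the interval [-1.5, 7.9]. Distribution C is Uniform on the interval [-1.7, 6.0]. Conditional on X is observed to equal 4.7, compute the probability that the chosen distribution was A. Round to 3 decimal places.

0.241

Likelihoods f(4.7 | ·): A: 0.0945034; B: 0.106383; C: 0.12987.
Posterior ∝ prior × likelihood. Numerator for A: 0.29·0.0945034 = 0.027406.
Normalizing constant: 0.29·0.0945034 + 0.25·0.106383 + 0.46·0.12987 = 0.113742.
P(A | observation) = 0.027406 / 0.113742 = 0.240949.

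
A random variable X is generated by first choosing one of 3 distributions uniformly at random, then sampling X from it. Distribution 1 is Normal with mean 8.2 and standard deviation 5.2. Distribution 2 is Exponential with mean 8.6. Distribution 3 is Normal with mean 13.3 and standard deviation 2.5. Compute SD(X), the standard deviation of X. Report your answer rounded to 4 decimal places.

Per component, 1: μ=8.2, E[X²]=94.28; 2: μ=8.6, E[X²]=147.92; 3: μ=13.3, E[X²]=183.14.
E[X] = 0.333333·8.2 + 0.333333·8.6 + 0.333333·13.3 = 10.0333.
E[X²] = 0.333333·94.28 + 0.333333·147.92 + 0.333333·183.14 = 141.78.
Var(X) = E[X²] − (E[X])² = 141.78 − 100.668 = 41.1122.
SD(X) = √41.1122 = 6.41188.

6.4119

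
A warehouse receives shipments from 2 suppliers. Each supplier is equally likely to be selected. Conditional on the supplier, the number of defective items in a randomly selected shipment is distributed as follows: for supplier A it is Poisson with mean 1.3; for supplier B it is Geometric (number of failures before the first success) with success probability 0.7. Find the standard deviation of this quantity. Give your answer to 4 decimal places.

1.0705

Per component, A: μ=1.3, E[X²]=2.99; B: μ=0.428571, E[X²]=0.795918.
E[X] = 0.5·1.3 + 0.5·0.428571 = 0.864286.
E[X²] = 0.5·2.99 + 0.5·0.795918 = 1.89296.
Var(X) = E[X²] − (E[X])² = 1.89296 − 0.74699 = 1.14597.
SD(X) = √1.14597 = 1.0705.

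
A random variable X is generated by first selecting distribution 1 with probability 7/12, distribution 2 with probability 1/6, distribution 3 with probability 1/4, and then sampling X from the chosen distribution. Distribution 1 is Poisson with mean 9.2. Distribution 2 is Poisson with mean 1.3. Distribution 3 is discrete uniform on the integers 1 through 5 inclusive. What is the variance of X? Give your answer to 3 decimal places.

17.877

Per component, 1: μ=9.2, E[X²]=93.84; 2: μ=1.3, E[X²]=2.99; 3: μ=3, E[X²]=11.
E[X] = 0.583333·9.2 + 0.166667·1.3 + 0.25·3 = 6.33333.
E[X²] = 0.583333·93.84 + 0.166667·2.99 + 0.25·11 = 57.9883.
Var(X) = E[X²] − (E[X])² = 57.9883 − 40.1111 = 17.8772.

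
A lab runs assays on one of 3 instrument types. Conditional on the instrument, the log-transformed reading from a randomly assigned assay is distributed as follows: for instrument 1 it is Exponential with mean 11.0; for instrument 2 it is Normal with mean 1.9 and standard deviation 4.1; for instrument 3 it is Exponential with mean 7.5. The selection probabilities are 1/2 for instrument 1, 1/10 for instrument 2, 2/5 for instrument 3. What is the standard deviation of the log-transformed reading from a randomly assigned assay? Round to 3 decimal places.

9.619

Per component, 1: μ=11, E[X²]=242; 2: μ=1.9, E[X²]=20.42; 3: μ=7.5, E[X²]=112.5.
E[X] = 0.5·11 + 0.1·1.9 + 0.4·7.5 = 8.69.
E[X²] = 0.5·242 + 0.1·20.42 + 0.4·112.5 = 168.042.
Var(X) = E[X²] − (E[X])² = 168.042 − 75.5161 = 92.5259.
SD(X) = √92.5259 = 9.61904.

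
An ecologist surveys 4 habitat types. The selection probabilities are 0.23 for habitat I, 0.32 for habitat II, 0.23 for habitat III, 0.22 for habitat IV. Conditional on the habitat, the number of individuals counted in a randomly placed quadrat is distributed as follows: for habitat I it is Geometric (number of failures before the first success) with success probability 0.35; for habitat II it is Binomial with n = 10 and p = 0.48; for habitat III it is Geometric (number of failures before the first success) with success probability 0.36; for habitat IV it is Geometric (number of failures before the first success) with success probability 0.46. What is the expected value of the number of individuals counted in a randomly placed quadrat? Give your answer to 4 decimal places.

2.6303

Component means — I: 1.85714; II: 4.8; III: 1.77778; IV: 1.17391.
E[X] = 0.23·1.85714 + 0.32·4.8 + 0.23·1.77778 + 0.22·1.17391 = 2.63029.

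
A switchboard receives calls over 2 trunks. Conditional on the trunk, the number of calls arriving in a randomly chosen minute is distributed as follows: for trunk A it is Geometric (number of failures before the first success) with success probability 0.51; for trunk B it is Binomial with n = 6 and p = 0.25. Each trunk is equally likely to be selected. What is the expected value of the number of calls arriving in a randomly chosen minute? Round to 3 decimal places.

1.230

Component means — A: 0.960784; B: 1.5.
E[X] = 0.5·0.960784 + 0.5·1.5 = 1.23039.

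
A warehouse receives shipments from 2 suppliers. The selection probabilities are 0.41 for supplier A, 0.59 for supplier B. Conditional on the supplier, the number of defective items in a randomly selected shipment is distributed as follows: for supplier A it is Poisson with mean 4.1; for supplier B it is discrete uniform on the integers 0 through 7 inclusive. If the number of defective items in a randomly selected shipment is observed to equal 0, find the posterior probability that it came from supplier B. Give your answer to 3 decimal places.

0.916

Likelihoods P(X=0 | ·): A: 0.0165727; B: 0.125.
Posterior ∝ prior × likelihood. Numerator for B: 0.59·0.125 = 0.07375.
Normalizing constant: 0.41·0.0165727 + 0.59·0.125 = 0.0805448.
P(B | observation) = 0.07375 / 0.0805448 = 0.91564.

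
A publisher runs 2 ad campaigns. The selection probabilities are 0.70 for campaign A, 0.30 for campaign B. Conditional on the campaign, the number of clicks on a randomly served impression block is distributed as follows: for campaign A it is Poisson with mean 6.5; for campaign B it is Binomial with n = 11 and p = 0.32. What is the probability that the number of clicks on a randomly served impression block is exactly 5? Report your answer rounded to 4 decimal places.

0.1477

Conditional on each campaign, P(X = 5): A: 0.145369; B: 0.153266.
By total probability, P(X = 5) = 0.7·0.145369 + 0.3·0.153266 = 0.147738.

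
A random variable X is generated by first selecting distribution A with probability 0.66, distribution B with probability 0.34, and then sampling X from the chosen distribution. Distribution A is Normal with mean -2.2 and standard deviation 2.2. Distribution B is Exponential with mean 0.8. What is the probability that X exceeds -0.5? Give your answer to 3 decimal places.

Conditional on each component, P(X > -0.5): A: 0.219842; B: 1.
By total probability, P(X > -0.5) = 0.66·0.219842 + 0.34·1 = 0.485096.

0.485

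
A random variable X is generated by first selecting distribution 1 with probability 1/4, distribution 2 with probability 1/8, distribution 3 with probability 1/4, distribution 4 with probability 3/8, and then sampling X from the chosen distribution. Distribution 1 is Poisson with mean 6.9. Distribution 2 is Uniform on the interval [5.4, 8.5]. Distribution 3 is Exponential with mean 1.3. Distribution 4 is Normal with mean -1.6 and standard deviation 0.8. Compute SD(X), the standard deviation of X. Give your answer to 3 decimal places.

4.054

Per component, 1: μ=6.9, E[X²]=54.51; 2: μ=6.95, E[X²]=49.1033; 3: μ=1.3, E[X²]=3.38; 4: μ=-1.6, E[X²]=3.2.
E[X] = 0.25·6.9 + 0.125·6.95 + 0.25·1.3 + 0.375·-1.6 = 2.31875.
E[X²] = 0.25·54.51 + 0.125·49.1033 + 0.25·3.38 + 0.375·3.2 = 21.8104.
Var(X) = E[X²] − (E[X])² = 21.8104 − 5.3766 = 16.4338.
SD(X) = √16.4338 = 4.05386.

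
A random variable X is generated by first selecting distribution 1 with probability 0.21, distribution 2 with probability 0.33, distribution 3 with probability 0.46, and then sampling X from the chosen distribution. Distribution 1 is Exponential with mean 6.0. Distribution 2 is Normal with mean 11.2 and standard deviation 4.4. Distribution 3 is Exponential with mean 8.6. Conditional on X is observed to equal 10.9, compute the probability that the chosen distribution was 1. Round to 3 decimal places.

Likelihoods f(10.9 | ·): 1: 0.0270945; 2: 0.0904582; 3: 0.0327385.
Posterior ∝ prior × likelihood. Numerator for 1: 0.21·0.0270945 = 0.00568984.
Normalizing constant: 0.21·0.0270945 + 0.33·0.0904582 + 0.46·0.0327385 = 0.0506007.
P(1 | observation) = 0.00568984 / 0.0506007 = 0.112446.

0.112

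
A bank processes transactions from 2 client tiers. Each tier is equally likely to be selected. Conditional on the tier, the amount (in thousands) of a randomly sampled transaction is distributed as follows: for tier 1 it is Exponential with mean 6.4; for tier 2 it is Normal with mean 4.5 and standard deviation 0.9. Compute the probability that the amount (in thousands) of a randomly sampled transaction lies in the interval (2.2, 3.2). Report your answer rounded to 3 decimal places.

Conditional on each tier, P(2.2 < X < 3.2): 1: 0.102576; 2: 0.0690061.
By total probability, P(2.2 < X < 3.2) = 0.5·0.102576 + 0.5·0.0690061 = 0.0857908.

0.086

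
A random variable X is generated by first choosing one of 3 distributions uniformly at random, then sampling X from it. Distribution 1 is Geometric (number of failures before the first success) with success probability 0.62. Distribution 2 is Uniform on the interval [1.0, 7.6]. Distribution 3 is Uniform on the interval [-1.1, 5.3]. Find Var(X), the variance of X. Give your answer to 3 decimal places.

4.971

Per component, 1: μ=0.612903, E[X²]=1.3642; 2: μ=4.3, E[X²]=22.12; 3: μ=2.1, E[X²]=7.82333.
E[X] = 0.333333·0.612903 + 0.333333·4.3 + 0.333333·2.1 = 2.33763.
E[X²] = 0.333333·1.3642 + 0.333333·22.12 + 0.333333·7.82333 = 10.4358.
Var(X) = E[X²] − (E[X])² = 10.4358 − 5.46453 = 4.97131.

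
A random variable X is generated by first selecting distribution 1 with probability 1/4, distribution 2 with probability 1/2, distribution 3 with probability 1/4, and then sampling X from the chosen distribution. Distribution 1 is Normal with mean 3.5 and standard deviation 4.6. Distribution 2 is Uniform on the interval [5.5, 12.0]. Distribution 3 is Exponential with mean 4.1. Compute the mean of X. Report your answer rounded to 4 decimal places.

6.2750

Component means — 1: 3.5; 2: 8.75; 3: 4.1.
E[X] = 0.25·3.5 + 0.5·8.75 + 0.25·4.1 = 6.275.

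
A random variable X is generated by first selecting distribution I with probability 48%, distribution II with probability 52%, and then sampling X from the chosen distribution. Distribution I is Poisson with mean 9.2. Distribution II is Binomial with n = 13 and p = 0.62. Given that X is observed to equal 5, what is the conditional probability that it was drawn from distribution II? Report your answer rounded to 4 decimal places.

Likelihoods P(X=5 | ·): I: 0.0554943; II: 0.0512632.
Posterior ∝ prior × likelihood. Numerator for II: 0.52·0.0512632 = 0.0266569.
Normalizing constant: 0.48·0.0554943 + 0.52·0.0512632 = 0.0532941.
P(II | observation) = 0.0266569 / 0.0532941 = 0.500184.

0.5002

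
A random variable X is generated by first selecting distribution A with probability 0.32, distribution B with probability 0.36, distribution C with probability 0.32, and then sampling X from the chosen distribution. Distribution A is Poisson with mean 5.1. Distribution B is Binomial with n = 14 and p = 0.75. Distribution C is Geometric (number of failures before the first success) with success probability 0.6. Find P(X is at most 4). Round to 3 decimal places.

Conditional on each component, P(X ≤ 4): A: 0.423125; B: 0.000341874; C: 0.98976.
By total probability, P(X ≤ 4) = 0.32·0.423125 + 0.36·0.000341874 + 0.32·0.98976 = 0.452246.

0.452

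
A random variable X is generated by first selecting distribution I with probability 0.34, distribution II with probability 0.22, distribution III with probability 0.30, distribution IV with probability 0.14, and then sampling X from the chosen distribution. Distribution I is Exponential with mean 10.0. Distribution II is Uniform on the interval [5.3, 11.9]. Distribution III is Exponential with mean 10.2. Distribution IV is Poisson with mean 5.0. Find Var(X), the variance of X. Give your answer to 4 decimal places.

69.7551

Per component, I: μ=10, E[X²]=200; II: μ=8.6, E[X²]=77.59; III: μ=10.2, E[X²]=208.08; IV: μ=5, E[X²]=30.
E[X] = 0.34·10 + 0.22·8.6 + 0.3·10.2 + 0.14·5 = 9.052.
E[X²] = 0.34·200 + 0.22·77.59 + 0.3·208.08 + 0.14·30 = 151.694.
Var(X) = E[X²] − (E[X])² = 151.694 − 81.9387 = 69.7551.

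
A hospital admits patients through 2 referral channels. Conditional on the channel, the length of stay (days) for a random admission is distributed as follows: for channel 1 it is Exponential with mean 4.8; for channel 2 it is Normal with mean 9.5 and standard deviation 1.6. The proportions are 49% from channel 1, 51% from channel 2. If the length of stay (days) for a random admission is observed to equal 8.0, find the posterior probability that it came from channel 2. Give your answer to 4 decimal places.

Likelihoods f(8.0 | ·): 1: 0.0393491; 2: 0.160671.
Posterior ∝ prior × likelihood. Numerator for 2: 0.51·0.160671 = 0.0819423.
Normalizing constant: 0.49·0.0393491 + 0.51·0.160671 = 0.101223.
P(2 | observation) = 0.0819423 / 0.101223 = 0.80952.

0.8095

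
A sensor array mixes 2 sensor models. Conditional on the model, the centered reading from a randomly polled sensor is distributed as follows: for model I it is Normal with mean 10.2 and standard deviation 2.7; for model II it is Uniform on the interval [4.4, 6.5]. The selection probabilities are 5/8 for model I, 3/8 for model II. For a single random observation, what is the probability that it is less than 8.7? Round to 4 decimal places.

0.5558

Conditional on each model, P(X < 8.7): I: 0.289257; II: 1.
By total probability, P(X < 8.7) = 0.625·0.289257 + 0.375·1 = 0.555786.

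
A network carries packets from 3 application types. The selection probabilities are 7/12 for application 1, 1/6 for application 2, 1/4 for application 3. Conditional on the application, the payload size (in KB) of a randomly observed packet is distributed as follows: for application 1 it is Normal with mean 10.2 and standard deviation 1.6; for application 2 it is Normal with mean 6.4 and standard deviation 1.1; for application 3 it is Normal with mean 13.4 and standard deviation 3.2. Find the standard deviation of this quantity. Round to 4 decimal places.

Per component, 1: μ=10.2, E[X²]=106.6; 2: μ=6.4, E[X²]=42.17; 3: μ=13.4, E[X²]=189.8.
E[X] = 0.583333·10.2 + 0.166667·6.4 + 0.25·13.4 = 10.3667.
E[X²] = 0.583333·106.6 + 0.166667·42.17 + 0.25·189.8 = 116.662.
Var(X) = E[X²] − (E[X])² = 116.662 − 107.468 = 9.19389.
SD(X) = √9.19389 = 3.03214.

3.0321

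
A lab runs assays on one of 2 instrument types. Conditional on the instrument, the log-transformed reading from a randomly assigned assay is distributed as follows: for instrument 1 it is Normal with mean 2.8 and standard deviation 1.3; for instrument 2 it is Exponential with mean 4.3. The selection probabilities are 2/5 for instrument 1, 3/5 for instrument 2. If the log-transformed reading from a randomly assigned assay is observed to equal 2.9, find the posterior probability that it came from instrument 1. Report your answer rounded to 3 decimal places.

Likelihoods f(2.9 | ·): 1: 0.305972; 2: 0.118477.
Posterior ∝ prior × likelihood. Numerator for 1: 0.4·0.305972 = 0.122389.
Normalizing constant: 0.4·0.305972 + 0.6·0.118477 = 0.193475.
P(1 | observation) = 0.122389 / 0.193475 = 0.632581.

0.633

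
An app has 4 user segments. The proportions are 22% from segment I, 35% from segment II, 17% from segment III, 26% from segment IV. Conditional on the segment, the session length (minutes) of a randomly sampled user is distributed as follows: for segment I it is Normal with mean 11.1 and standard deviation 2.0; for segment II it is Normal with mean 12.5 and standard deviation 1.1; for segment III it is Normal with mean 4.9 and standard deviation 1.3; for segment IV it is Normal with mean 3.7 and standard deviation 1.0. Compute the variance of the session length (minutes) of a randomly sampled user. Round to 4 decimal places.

17.1191

Per component, I: μ=11.1, E[X²]=127.21; II: μ=12.5, E[X²]=157.46; III: μ=4.9, E[X²]=25.7; IV: μ=3.7, E[X²]=14.69.
E[X] = 0.22·11.1 + 0.35·12.5 + 0.17·4.9 + 0.26·3.7 = 8.612.
E[X²] = 0.22·127.21 + 0.35·157.46 + 0.17·25.7 + 0.26·14.69 = 91.2856.
Var(X) = E[X²] − (E[X])² = 91.2856 − 74.1665 = 17.1191.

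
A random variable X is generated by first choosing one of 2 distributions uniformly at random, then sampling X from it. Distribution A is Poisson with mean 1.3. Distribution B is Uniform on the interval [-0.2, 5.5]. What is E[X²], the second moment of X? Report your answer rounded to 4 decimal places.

For each component E[X²] = Var + (mean)², giving A: 2.99; B: 9.73.
Overall E[X²] = 0.5·2.99 + 0.5·9.73 = 6.36.

6.3600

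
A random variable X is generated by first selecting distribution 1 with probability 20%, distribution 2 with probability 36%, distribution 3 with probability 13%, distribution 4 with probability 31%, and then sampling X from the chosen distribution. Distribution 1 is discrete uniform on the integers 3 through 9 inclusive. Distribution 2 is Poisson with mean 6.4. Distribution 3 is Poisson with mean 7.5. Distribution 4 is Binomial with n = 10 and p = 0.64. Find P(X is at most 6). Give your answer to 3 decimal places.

Conditional on each component, P(X ≤ 6): 1: 0.571429; 2: 0.542329; 3: 0.378155; 4: 0.513228.
By total probability, P(X ≤ 6) = 0.2·0.571429 + 0.36·0.542329 + 0.13·0.378155 + 0.31·0.513228 = 0.517785.

0.518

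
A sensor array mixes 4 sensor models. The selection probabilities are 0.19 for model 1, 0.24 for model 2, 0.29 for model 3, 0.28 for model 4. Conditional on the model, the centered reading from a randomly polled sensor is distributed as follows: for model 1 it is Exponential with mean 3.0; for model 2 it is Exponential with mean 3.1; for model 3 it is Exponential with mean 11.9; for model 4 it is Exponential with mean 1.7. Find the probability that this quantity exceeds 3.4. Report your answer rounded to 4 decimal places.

Conditional on each model, P(X > 3.4): 1: 0.321958; 2: 0.333947; 3: 0.751477; 4: 0.135335.
By total probability, P(X > 3.4) = 0.19·0.321958 + 0.24·0.333947 + 0.29·0.751477 + 0.28·0.135335 = 0.397142.

0.3971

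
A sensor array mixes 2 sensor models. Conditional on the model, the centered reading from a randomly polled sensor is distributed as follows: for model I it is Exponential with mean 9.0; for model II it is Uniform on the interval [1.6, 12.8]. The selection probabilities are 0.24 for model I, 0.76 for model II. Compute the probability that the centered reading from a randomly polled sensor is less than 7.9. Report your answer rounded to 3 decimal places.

0.568

Conditional on each model, P(X < 7.9): I: 0.584294; II: 0.5625.
By total probability, P(X < 7.9) = 0.24·0.584294 + 0.76·0.5625 = 0.567731.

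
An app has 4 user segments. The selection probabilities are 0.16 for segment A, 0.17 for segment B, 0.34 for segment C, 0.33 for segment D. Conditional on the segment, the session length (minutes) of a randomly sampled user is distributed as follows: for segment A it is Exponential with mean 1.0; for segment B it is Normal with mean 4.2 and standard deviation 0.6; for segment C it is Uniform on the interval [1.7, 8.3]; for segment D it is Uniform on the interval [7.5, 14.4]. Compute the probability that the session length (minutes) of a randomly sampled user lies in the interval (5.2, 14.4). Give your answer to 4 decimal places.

0.4987

Conditional on each segment, P(5.2 < X < 14.4): A: 0.00551601; B: 0.0477904; C: 0.469697; D: 1.
By total probability, P(5.2 < X < 14.4) = 0.16·0.00551601 + 0.17·0.0477904 + 0.34·0.469697 + 0.33·1 = 0.498704.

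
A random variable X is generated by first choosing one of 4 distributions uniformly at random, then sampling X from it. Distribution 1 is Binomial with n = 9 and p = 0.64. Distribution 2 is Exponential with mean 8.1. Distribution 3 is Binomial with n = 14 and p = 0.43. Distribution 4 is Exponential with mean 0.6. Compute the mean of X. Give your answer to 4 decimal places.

5.1200

Component means — 1: 5.76; 2: 8.1; 3: 6.02; 4: 0.6.
E[X] = 0.25·5.76 + 0.25·8.1 + 0.25·6.02 + 0.25·0.6 = 5.12.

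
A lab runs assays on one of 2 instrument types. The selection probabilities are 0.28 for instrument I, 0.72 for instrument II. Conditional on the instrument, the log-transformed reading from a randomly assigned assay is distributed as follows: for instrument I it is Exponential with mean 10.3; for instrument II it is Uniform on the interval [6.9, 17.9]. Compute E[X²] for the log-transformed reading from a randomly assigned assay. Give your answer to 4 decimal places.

177.3776

For each component E[X²] = Var + (mean)², giving I: 212.18; II: 163.843.
Overall E[X²] = 0.28·212.18 + 0.72·163.843 = 177.378.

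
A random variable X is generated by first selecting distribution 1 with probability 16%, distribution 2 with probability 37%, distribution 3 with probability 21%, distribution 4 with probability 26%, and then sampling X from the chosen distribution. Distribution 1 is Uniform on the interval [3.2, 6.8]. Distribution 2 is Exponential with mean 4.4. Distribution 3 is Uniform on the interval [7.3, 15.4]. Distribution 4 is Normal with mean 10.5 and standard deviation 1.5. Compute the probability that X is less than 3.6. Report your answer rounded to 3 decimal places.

Conditional on each component, P(X < 3.6): 1: 0.111111; 2: 0.558767; 3: 0; 4: 2.11245e-06.
By total probability, P(X < 3.6) = 0.16·0.111111 + 0.37·0.558767 + 0.21·0 + 0.26·2.11245e-06 = 0.224522.

0.225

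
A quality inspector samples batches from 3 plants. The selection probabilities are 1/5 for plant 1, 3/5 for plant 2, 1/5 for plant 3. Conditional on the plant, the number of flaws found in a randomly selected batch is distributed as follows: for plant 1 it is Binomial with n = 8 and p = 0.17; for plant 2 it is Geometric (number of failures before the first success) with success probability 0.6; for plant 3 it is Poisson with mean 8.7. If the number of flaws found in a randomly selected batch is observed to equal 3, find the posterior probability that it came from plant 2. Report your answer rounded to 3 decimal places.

0.476

Likelihoods P(X=3 | ·): 1: 0.108374; 2: 0.0384; 3: 0.0182829.
Posterior ∝ prior × likelihood. Numerator for 2: 0.6·0.0384 = 0.02304.
Normalizing constant: 0.2·0.108374 + 0.6·0.0384 + 0.2·0.0182829 = 0.0483714.
P(2 | observation) = 0.02304 / 0.0483714 = 0.476315.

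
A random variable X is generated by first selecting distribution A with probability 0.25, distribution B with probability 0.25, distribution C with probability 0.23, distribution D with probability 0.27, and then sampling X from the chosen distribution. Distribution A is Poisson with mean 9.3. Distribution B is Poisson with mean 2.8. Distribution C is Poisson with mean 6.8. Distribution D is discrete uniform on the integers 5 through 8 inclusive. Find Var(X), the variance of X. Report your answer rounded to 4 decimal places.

Per component, A: μ=9.3, E[X²]=95.79; B: μ=2.8, E[X²]=10.64; C: μ=6.8, E[X²]=53.04; D: μ=6.5, E[X²]=43.5.
E[X] = 0.25·9.3 + 0.25·2.8 + 0.23·6.8 + 0.27·6.5 = 6.344.
E[X²] = 0.25·95.79 + 0.25·10.64 + 0.23·53.04 + 0.27·43.5 = 50.5517.
Var(X) = E[X²] − (E[X])² = 50.5517 − 40.2463 = 10.3054.

10.3054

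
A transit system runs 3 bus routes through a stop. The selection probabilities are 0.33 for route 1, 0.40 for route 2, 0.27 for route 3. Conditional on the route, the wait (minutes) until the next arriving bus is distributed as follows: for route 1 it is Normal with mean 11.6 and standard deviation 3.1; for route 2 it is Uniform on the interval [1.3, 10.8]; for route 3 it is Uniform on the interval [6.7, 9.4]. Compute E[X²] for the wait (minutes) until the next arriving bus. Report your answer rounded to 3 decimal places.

For each component E[X²] = Var + (mean)², giving 1: 144.17; 2: 44.1233; 3: 65.41.
Overall E[X²] = 0.33·144.17 + 0.4·44.1233 + 0.27·65.41 = 82.8861.

82.886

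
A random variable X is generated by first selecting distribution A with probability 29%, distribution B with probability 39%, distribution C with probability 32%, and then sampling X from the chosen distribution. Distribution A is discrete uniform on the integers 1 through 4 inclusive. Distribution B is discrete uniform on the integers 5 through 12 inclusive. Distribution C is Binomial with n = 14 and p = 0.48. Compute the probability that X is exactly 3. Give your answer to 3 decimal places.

Conditional on each component, P(X = 3): A: 0.25; B: 0; C: 0.0302595.
By total probability, P(X = 3) = 0.29·0.25 + 0.39·0 + 0.32·0.0302595 = 0.082183.

0.082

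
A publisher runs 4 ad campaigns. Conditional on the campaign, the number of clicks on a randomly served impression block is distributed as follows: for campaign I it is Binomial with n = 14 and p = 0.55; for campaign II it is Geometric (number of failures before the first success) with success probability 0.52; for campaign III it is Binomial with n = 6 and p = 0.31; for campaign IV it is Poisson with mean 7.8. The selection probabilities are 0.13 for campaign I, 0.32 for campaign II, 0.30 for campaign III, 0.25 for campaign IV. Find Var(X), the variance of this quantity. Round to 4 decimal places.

Per component, I: μ=7.7, E[X²]=62.755; II: μ=0.923077, E[X²]=2.62722; III: μ=1.86, E[X²]=4.743; IV: μ=7.8, E[X²]=68.64.
E[X] = 0.13·7.7 + 0.32·0.923077 + 0.3·1.86 + 0.25·7.8 = 3.80438.
E[X²] = 0.13·62.755 + 0.32·2.62722 + 0.3·4.743 + 0.25·68.64 = 27.5818.
Var(X) = E[X²] − (E[X])² = 27.5818 − 14.4733 = 13.1084.

13.1084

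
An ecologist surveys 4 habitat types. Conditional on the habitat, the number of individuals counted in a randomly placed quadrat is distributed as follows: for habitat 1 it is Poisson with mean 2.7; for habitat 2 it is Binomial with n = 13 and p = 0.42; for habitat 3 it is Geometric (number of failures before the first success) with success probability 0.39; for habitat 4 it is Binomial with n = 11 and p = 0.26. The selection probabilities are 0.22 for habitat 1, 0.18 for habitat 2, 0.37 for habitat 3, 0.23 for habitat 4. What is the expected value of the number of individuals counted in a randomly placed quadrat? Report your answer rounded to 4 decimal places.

Component means — 1: 2.7; 2: 5.46; 3: 1.5641; 4: 2.86.
E[X] = 0.22·2.7 + 0.18·5.46 + 0.37·1.5641 + 0.23·2.86 = 2.81332.

2.8133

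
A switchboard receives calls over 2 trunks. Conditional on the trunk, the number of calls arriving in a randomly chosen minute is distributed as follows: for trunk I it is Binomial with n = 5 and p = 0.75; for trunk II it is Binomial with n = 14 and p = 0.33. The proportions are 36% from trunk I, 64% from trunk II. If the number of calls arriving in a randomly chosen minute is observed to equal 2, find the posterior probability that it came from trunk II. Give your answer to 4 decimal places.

Likelihoods P(X=2 | ·): I: 0.0878906; II: 0.0810899.
Posterior ∝ prior × likelihood. Numerator for II: 0.64·0.0810899 = 0.0518976.
Normalizing constant: 0.36·0.0878906 + 0.64·0.0810899 = 0.0835382.
P(II | observation) = 0.0518976 / 0.0835382 = 0.621244.

0.6212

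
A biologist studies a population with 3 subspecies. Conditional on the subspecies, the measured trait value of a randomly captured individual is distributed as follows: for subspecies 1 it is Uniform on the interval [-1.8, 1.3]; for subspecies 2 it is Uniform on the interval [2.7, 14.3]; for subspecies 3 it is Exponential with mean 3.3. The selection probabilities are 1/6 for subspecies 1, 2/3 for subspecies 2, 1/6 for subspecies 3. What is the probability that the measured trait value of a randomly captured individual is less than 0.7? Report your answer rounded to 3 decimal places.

0.166

Conditional on each subspecies, P(X < 0.7): 1: 0.806452; 2: 0; 3: 0.191133.
By total probability, P(X < 0.7) = 0.166667·0.806452 + 0.666667·0 + 0.166667·0.191133 = 0.166264.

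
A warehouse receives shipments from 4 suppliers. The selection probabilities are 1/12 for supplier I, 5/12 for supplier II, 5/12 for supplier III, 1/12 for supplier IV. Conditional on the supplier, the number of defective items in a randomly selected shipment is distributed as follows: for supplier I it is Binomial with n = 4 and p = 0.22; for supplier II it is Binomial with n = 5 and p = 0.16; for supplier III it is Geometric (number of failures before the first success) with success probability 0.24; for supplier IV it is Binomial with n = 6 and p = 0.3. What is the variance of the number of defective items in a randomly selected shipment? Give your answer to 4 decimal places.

Per component, I: μ=0.88, E[X²]=1.4608; II: μ=0.8, E[X²]=1.312; III: μ=3.16667, E[X²]=23.2222; IV: μ=1.8, E[X²]=4.5.
E[X] = 0.0833333·0.88 + 0.416667·0.8 + 0.416667·3.16667 + 0.0833333·1.8 = 1.87611.
E[X²] = 0.0833333·1.4608 + 0.416667·1.312 + 0.416667·23.2222 + 0.0833333·4.5 = 10.7193.
Var(X) = E[X²] − (E[X])² = 10.7193 − 3.51979 = 7.19953.

7.1995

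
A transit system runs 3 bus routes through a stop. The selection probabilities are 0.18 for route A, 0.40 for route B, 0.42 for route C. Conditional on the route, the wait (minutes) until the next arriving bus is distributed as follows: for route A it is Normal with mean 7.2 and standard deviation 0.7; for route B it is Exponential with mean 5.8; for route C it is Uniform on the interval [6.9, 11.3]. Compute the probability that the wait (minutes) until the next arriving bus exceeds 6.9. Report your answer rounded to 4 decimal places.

Conditional on each route, P(X > 6.9): A: 0.665882; B: 0.304326; C: 1.
By total probability, P(X > 6.9) = 0.18·0.665882 + 0.4·0.304326 + 0.42·1 = 0.661589.

0.6616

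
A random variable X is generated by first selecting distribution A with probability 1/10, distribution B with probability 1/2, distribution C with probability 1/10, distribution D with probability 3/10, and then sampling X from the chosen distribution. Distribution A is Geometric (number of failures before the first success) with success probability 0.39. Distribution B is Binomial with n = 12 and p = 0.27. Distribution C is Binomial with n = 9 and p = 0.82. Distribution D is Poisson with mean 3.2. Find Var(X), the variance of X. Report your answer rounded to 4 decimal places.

Per component, A: μ=1.5641, E[X²]=6.45694; B: μ=3.24, E[X²]=12.8628; C: μ=7.38, E[X²]=55.7928; D: μ=3.2, E[X²]=13.44.
E[X] = 0.1·1.5641 + 0.5·3.24 + 0.1·7.38 + 0.3·3.2 = 3.47441.
E[X²] = 0.1·6.45694 + 0.5·12.8628 + 0.1·55.7928 + 0.3·13.44 = 16.6884.
Var(X) = E[X²] − (E[X])² = 16.6884 − 12.0715 = 4.61685.

4.6168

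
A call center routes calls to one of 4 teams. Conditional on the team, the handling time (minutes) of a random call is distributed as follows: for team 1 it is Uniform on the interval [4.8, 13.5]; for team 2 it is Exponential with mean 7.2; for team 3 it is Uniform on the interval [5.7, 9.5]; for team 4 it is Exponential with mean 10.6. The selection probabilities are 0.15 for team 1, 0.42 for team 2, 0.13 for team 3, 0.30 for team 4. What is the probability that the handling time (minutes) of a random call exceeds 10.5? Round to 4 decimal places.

0.2608

Conditional on each team, P(X > 10.5): 1: 0.344828; 2: 0.232624; 3: 0; 4: 0.371366.
By total probability, P(X > 10.5) = 0.15·0.344828 + 0.42·0.232624 + 0.13·0 + 0.3·0.371366 = 0.260836.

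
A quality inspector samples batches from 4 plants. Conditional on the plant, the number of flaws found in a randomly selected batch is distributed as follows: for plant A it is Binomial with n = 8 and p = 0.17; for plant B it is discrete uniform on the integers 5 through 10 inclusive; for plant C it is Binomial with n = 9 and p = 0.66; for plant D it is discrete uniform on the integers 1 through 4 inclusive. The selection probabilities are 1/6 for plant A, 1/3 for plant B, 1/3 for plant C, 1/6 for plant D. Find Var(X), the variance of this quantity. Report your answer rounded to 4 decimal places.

Per component, A: μ=1.36, E[X²]=2.9784; B: μ=7.5, E[X²]=59.1667; C: μ=5.94, E[X²]=37.3032; D: μ=2.5, E[X²]=7.5.
E[X] = 0.166667·1.36 + 0.333333·7.5 + 0.333333·5.94 + 0.166667·2.5 = 5.12333.
E[X²] = 0.166667·2.9784 + 0.333333·59.1667 + 0.333333·37.3032 + 0.166667·7.5 = 33.903.
Var(X) = E[X²] − (E[X])² = 33.903 − 26.2485 = 7.65448.

7.6545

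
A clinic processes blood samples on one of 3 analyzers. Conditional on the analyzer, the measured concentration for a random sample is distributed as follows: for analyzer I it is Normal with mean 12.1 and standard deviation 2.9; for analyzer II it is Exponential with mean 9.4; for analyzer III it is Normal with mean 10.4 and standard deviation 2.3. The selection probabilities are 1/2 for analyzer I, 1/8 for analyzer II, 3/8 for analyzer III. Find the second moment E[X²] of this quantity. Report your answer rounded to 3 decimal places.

For each component E[X²] = Var + (mean)², giving I: 154.82; II: 176.72; III: 113.45.
Overall E[X²] = 0.5·154.82 + 0.125·176.72 + 0.375·113.45 = 142.044.

142.044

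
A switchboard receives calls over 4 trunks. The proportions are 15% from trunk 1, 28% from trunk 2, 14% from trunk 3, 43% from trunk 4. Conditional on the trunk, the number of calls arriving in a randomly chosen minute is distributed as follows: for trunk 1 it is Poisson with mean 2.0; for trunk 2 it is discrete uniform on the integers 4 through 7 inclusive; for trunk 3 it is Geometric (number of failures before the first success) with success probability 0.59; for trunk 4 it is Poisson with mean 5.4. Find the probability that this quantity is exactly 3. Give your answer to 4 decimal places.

0.0837

Conditional on each trunk, P(X = 3): 1: 0.180447; 2: 0; 3: 0.0406634; 4: 0.118533.
By total probability, P(X = 3) = 0.15·0.180447 + 0.28·0 + 0.14·0.0406634 + 0.43·0.118533 = 0.0837292.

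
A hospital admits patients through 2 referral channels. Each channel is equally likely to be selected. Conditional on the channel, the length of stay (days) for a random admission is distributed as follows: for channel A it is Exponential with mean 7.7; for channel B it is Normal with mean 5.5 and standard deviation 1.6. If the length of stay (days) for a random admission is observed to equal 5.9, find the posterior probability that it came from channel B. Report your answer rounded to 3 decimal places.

0.800

Likelihoods f(5.9 | ·): A: 0.0603585; B: 0.241668.
Posterior ∝ prior × likelihood. Numerator for B: 0.5·0.241668 = 0.120834.
Normalizing constant: 0.5·0.0603585 + 0.5·0.241668 = 0.151013.
P(B | observation) = 0.120834 / 0.151013 = 0.800155.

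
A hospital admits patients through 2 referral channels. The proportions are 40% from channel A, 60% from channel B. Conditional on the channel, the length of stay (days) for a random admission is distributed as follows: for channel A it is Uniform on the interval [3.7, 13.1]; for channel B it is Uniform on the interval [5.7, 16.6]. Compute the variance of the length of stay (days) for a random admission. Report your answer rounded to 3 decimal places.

Per component, A: μ=8.4, E[X²]=77.9233; B: μ=11.15, E[X²]=134.223.
E[X] = 0.4·8.4 + 0.6·11.15 = 10.05.
E[X²] = 0.4·77.9233 + 0.6·134.223 = 111.703.
Var(X) = E[X²] − (E[X])² = 111.703 − 101.003 = 10.7008.

10.701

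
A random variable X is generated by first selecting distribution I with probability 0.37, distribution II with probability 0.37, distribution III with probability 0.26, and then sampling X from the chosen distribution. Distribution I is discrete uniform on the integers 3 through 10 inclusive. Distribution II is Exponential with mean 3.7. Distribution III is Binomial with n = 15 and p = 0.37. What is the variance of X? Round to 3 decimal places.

Per component, I: μ=6.5, E[X²]=47.5; II: μ=3.7, E[X²]=27.38; III: μ=5.55, E[X²]=34.299.
E[X] = 0.37·6.5 + 0.37·3.7 + 0.26·5.55 = 5.217.
E[X²] = 0.37·47.5 + 0.37·27.38 + 0.26·34.299 = 36.6233.
Var(X) = E[X²] − (E[X])² = 36.6233 − 27.2171 = 9.40625.

9.406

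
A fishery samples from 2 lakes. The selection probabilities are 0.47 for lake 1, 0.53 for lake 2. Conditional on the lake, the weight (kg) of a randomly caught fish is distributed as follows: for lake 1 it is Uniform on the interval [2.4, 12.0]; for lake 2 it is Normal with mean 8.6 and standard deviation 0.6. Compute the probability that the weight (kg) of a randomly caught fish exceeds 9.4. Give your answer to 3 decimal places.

Conditional on each lake, P(X > 9.4): 1: 0.270833; 2: 0.0912112.
By total probability, P(X > 9.4) = 0.47·0.270833 + 0.53·0.0912112 = 0.175634.

0.176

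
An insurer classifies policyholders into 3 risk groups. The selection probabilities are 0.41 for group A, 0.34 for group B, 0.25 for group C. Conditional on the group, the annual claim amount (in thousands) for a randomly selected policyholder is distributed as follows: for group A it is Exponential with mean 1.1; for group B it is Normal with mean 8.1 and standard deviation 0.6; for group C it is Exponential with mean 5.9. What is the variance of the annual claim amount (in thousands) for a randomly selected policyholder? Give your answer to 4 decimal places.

Per component, A: μ=1.1, E[X²]=2.42; B: μ=8.1, E[X²]=65.97; C: μ=5.9, E[X²]=69.62.
E[X] = 0.41·1.1 + 0.34·8.1 + 0.25·5.9 = 4.68.
E[X²] = 0.41·2.42 + 0.34·65.97 + 0.25·69.62 = 40.827.
Var(X) = E[X²] − (E[X])² = 40.827 − 21.9024 = 18.9246.

18.9246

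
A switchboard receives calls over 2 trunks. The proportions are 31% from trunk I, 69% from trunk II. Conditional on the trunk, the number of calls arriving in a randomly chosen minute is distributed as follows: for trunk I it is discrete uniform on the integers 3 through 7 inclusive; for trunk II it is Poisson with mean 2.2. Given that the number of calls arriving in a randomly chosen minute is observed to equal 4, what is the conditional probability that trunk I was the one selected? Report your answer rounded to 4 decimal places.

0.4538

Likelihoods P(X=4 | ·): I: 0.2; II: 0.108151.
Posterior ∝ prior × likelihood. Numerator for I: 0.31·0.2 = 0.062.
Normalizing constant: 0.31·0.2 + 0.69·0.108151 = 0.136624.
P(I | observation) = 0.062 / 0.136624 = 0.453799.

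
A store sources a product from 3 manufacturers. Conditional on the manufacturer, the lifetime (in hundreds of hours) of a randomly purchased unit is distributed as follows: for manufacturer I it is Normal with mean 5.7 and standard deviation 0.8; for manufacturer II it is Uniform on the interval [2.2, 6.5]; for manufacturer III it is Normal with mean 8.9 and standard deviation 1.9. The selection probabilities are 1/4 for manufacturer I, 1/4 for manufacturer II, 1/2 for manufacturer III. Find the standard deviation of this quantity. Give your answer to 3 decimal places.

2.516

Per component, I: μ=5.7, E[X²]=33.13; II: μ=4.35, E[X²]=20.4633; III: μ=8.9, E[X²]=82.82.
E[X] = 0.25·5.7 + 0.25·4.35 + 0.5·8.9 = 6.9625.
E[X²] = 0.25·33.13 + 0.25·20.4633 + 0.5·82.82 = 54.8083.
Var(X) = E[X²] − (E[X])² = 54.8083 − 48.4764 = 6.33193.
SD(X) = √6.33193 = 2.51633.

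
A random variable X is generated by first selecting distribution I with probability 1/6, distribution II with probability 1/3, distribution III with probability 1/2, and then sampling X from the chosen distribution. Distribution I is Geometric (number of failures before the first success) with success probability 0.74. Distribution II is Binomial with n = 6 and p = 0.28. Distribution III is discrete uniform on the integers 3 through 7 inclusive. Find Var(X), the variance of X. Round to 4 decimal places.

5.2183

Per component, I: μ=0.351351, E[X²]=0.598247; II: μ=1.68, E[X²]=4.032; III: μ=5, E[X²]=27.
E[X] = 0.166667·0.351351 + 0.333333·1.68 + 0.5·5 = 3.11856.
E[X²] = 0.166667·0.598247 + 0.333333·4.032 + 0.5·27 = 14.9437.
Var(X) = E[X²] − (E[X])² = 14.9437 − 9.72541 = 5.2183.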